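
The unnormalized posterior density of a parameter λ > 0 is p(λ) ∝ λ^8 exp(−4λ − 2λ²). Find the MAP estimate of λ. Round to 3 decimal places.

λ̂_MAP = 1.000

ℓ'(λ) = 8/λ − 4 − 4λ. Setting this to zero and multiplying by λ: 4λ² + 4λ − 8 = 0.
λ = (−4 + √(4² + 4·4·8)) / (2·4) = (−4 + √144) / 8 = (−4 + 12)/8 = 1.
ℓ''(λ) = −8/λ² − 4 < 0, confirming a maximum.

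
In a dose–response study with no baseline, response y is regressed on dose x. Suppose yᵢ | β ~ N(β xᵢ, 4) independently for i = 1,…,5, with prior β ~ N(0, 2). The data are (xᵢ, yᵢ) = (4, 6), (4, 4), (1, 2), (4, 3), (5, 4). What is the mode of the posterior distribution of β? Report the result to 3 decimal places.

β̂_MAP = 0.974

log p(β | y) = −Σ(yᵢ − βxᵢ)²/(2·4) − β²/(2·2) + const.
Setting the derivative to zero: Σxᵢ(yᵢ − βxᵢ)/4 − β/2 = 0, so β = Σxᵢyᵢ / (Σxᵢ² + σ²/τ²).
Σxᵢyᵢ = 4·6 + 4·4 + 1·2 + 4·3 + 5·4 = 74; Σxᵢ² = 74; σ²/τ² = 2.
β̂_MAP = 74 / (74 + 2) = 74/76 ≈ 0.974.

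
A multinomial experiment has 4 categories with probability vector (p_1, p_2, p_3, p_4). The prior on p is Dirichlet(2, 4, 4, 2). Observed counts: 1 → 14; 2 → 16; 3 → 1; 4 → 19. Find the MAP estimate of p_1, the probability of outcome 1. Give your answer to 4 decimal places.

The posterior is Dirichlet(αᵢ + nᵢ) = Dirichlet(16, 20, 5, 21).
For a Dirichlet(a₁,…,a_K) with all aᵢ > 1, the mode has j-th component (aⱼ − 1)/(Σaᵢ − K).
Here Σaᵢ = 62 and K = 4, so p_1 = (16 − 1)/(62 − 4) = 15/58 ≈ 0.2586.

MAP estimate: 0.2586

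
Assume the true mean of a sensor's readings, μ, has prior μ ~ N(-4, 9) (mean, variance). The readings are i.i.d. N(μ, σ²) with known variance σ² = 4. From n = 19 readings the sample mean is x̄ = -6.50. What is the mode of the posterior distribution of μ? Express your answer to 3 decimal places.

μ̂_MAP = -6.443

n = 19, x̄ = -6.50.
For a Normal prior and Normal likelihood with known variance, the posterior is Normal; its mode equals its mean, the precision-weighted average.
Prior precision 1/σ₀² = 1/9; data precision n/σ² = 19/4 = 4.75.
μ̂ = ((1/9)·(-4) + 4.75·(-6.5)) / (1/9 + 4.75) = (-2255/72)/(175/36) = -451/70 ≈ -6.443.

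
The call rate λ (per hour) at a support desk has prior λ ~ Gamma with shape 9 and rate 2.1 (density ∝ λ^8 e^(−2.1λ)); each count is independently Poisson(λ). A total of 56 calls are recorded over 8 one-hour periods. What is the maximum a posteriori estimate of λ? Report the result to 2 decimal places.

λ̂_MAP = 6.34

Σxᵢ = 56, n = 8.
Posterior ∝ λ^8e^(−2.1λ) · λ^56e^(−8λ) = λ^64e^(−10.1λ), i.e. Gamma(shape=65, rate=10.1).
The mode of a Gamma(a, b) with a ≥ 1 (shape–rate) is (a−1)/b = 64/10.1 ≈ 6.34.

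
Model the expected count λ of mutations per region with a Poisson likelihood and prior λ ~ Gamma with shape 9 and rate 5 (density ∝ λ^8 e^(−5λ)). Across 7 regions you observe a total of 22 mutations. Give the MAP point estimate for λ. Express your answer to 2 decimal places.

λ̂_MAP = 2.50

Σxᵢ = 22, n = 7.
Posterior ∝ λ^8e^(−5λ) · λ^22e^(−7λ) = λ^30e^(−12λ), i.e. Gamma(shape=31, rate=12).
The mode of a Gamma(a, b) with a ≥ 1 (shape–rate) is (a−1)/b = 30/12 ≈ 2.50.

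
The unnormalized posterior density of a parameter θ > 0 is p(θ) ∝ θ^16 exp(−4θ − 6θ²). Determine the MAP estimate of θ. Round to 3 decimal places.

ℓ'(θ) = 16/θ − 4 − 12θ. Setting this to zero and multiplying by θ: 12θ² + 4θ − 16 = 0.
θ = (−4 + √(4² + 4·12·16)) / (2·12) = (−4 + √784) / 24 = (−4 + 28)/24 = 1.
ℓ''(θ) = −16/θ² − 12 < 0, confirming a maximum.

θ̂_MAP = 1.000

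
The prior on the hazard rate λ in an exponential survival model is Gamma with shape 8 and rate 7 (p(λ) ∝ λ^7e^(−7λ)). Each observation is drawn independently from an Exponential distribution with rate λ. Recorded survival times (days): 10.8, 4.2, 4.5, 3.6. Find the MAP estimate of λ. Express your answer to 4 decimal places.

λ̂_MAP = 0.3654

The Exponential(rate=λ) likelihood is ∝ λ^n e^(−λΣtᵢ). Here n = 4 and Σtᵢ = 10.8 + 4.2 + 4.5 + 3.6 = 23.1.
Posterior ∝ λ^7e^(−7λ) · λ^4e^(−23.1λ) = λ^11e^(−30.1λ), i.e. Gamma(12, 30.1).
Mode = (a−1)/b = 11/30.1 ≈ 0.3654.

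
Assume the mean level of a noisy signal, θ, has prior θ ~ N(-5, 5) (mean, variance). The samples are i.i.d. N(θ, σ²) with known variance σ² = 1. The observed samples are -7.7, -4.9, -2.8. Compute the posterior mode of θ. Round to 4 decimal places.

n = 3; x̄ = ((-7.7) + (-4.9) + (-2.8))/3 = -15.4/3 = -77/15 ≈ -5.1333.
For a Normal prior and Normal likelihood with known variance, the posterior is Normal; its mode equals its mean, the precision-weighted average.
Prior precision 1/σ₀² = 1/5 = 0.2; data precision n/σ² = 3/1 = 3.
θ̂ = (0.2·(-5) + 3·(-77/15)) / (0.2 + 3) = (-16.4)/3.2 = -5.1250.

θ̂_MAP = -5.1250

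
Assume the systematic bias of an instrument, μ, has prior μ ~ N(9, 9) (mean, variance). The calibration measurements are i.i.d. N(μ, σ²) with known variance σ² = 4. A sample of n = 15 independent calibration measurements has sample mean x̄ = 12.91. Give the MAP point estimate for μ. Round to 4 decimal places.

n = 15, x̄ = 12.91.
For a Normal prior and Normal likelihood with known variance, the posterior is Normal; its mode equals its mean, the precision-weighted average.
Prior precision 1/σ₀² = 1/9; data precision n/σ² = 15/4 = 3.75.
μ̂ = ((1/9)·9 + 3.75·12.91) / (1/9 + 3.75) = 49.4125/(139/36) = 35577/2780 ≈ 12.7975.

μ̂_MAP = 12.7975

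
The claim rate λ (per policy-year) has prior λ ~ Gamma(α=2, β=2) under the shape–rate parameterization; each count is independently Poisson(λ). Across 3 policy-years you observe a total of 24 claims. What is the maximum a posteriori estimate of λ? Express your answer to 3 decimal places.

λ̂_MAP = 5.000

Σxᵢ = 24, n = 3.
Posterior ∝ λe^(−2λ) · λ^24e^(−3λ) = λ^25e^(−5λ), i.e. Gamma(shape=26, rate=5).
The mode of a Gamma(a, b) with a ≥ 1 (shape–rate) is (a−1)/b = 25/5 ≈ 5.000.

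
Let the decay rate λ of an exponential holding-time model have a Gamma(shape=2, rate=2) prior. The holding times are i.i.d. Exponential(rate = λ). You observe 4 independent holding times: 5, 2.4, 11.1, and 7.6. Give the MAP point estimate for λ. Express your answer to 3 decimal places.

The Exponential(rate=λ) likelihood is ∝ λ^n e^(−λΣtᵢ). Here n = 4 and Σtᵢ = 5 + 2.4 + 11.1 + 7.6 = 26.1.
Posterior ∝ λe^(−2λ) · λ^4e^(−26.1λ) = λ^5e^(−28.1λ), i.e. Gamma(6, 28.1).
Mode = (a−1)/b = 5/28.1 ≈ 0.178.

λ̂_MAP = 0.178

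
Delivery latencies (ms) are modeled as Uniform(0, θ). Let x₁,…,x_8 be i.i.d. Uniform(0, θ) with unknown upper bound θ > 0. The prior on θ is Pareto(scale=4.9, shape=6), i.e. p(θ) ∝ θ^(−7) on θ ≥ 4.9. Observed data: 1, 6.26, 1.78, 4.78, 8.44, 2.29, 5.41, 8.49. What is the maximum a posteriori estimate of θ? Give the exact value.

The Uniform(0, θ) likelihood is θ^(−n) for θ ≥ max(xᵢ), zero otherwise. Here max(xᵢ) = 8.49.
Posterior ∝ θ^(−7) · θ^(−8) = θ^(−15) on θ ≥ max(4.9, 8.49) = 8.49.
This density is strictly decreasing in θ, so the posterior mode lies at the lower boundary of the support.

θ̂_MAP = 8.49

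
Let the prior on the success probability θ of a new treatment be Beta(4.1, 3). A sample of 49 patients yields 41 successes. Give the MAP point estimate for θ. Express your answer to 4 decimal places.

θ̂_MAP = 0.8152

Prior: Beta(4.1, 3).
Data: 41 successes in 49 trials. The binomial likelihood contributes θ^41(1−θ)^8, so the posterior is Beta(4.1+41, 3+8) = Beta(45.1, 11).
For Beta(a, b) with a, b > 1 the mode is (a−1)/(a+b−2) = 44.1/54.1 ≈ 0.8152.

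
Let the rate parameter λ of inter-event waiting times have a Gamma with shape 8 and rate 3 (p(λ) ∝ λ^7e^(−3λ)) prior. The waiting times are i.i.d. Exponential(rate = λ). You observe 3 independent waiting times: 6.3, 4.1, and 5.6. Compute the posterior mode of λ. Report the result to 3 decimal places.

λ̂_MAP = 0.526

The Exponential(rate=λ) likelihood is ∝ λ^n e^(−λΣtᵢ). Here n = 3 and Σtᵢ = 6.3 + 4.1 + 5.6 = 16.
Posterior ∝ λ^7e^(−3λ) · λ^3e^(−16λ) = λ^10e^(−19λ), i.e. Gamma(11, 19).
Mode = (a−1)/b = 10/19 ≈ 0.526.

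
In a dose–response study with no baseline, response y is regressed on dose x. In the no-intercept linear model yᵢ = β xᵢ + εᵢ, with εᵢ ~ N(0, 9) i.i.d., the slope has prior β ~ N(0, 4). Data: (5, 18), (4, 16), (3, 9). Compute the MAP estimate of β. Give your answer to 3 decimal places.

β̂_MAP = 3.464

log p(β | y) = −Σ(yᵢ − βxᵢ)²/(2·9) − β²/(2·4) + const.
Setting the derivative to zero: Σxᵢ(yᵢ − βxᵢ)/9 − β/4 = 0, so β = Σxᵢyᵢ / (Σxᵢ² + σ²/τ²).
Σxᵢyᵢ = 5·18 + 4·16 + 3·9 = 181; Σxᵢ² = 50; σ²/τ² = 2.25.
β̂_MAP = 181 / (50 + 2.25) = 181/52.25 ≈ 3.464.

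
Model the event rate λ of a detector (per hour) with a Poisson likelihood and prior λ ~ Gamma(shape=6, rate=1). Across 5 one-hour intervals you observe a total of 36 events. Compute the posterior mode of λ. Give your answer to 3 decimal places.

λ̂_MAP = 6.833

Σxᵢ = 36, n = 5.
Posterior ∝ λ^5e^(−1λ) · λ^36e^(−5λ) = λ^41e^(−6λ), i.e. Gamma(shape=42, rate=6).
The mode of a Gamma(a, b) with a ≥ 1 (shape–rate) is (a−1)/b = 41/6 ≈ 6.833.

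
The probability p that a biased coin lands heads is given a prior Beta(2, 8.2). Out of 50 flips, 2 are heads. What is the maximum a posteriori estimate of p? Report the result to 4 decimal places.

Prior: Beta(2, 8.2).
Data: 2 successes in 50 trials. The binomial likelihood contributes p^2(1−p)^48, so the posterior is Beta(2+2, 8.2+48) = Beta(4, 56.2).
For Beta(a, b) with a, b > 1 the mode is (a−1)/(a+b−2) = 3/58.2 ≈ 0.0515.

p̂_MAP = 0.0515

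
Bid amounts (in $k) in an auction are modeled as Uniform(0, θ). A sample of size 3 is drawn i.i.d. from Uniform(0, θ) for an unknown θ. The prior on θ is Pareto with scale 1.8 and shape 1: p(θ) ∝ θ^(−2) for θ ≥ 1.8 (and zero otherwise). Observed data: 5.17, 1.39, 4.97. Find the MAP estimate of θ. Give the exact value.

θ̂_MAP = 5.17

The Uniform(0, θ) likelihood is θ^(−n) for θ ≥ max(xᵢ), zero otherwise. Here max(xᵢ) = 5.17.
Posterior ∝ θ^(−2) · θ^(−3) = θ^(−5) on θ ≥ max(1.8, 5.17) = 5.17.
This density is strictly decreasing in θ, so the posterior mode lies at the lower boundary of the support.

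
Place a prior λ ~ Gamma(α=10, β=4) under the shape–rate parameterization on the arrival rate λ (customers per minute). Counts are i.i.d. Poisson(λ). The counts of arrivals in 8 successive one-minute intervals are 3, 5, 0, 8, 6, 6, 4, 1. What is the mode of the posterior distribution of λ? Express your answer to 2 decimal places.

Σxᵢ = 3+5+0+8+6+6+4+1 = 33, with n = 8.
Posterior ∝ λ^9e^(−4λ) · λ^33e^(−8λ) = λ^42e^(−12λ), i.e. Gamma(shape=43, rate=12).
The mode of a Gamma(a, b) with a ≥ 1 (shape–rate) is (a−1)/b = 42/12 ≈ 3.50.

λ̂_MAP = 3.50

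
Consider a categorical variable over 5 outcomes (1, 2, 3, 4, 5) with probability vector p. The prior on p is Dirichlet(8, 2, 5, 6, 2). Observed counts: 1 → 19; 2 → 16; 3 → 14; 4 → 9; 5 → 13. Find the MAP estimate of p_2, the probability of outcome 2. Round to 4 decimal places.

MAP estimate: 0.1910

The posterior is Dirichlet(αᵢ + nᵢ) = Dirichlet(27, 18, 19, 15, 15).
For a Dirichlet(a₁,…,a_K) with all aᵢ > 1, the mode has j-th component (aⱼ − 1)/(Σaᵢ − K).
Here Σaᵢ = 94 and K = 5, so p_2 = (18 − 1)/(94 − 5) = 17/89 ≈ 0.1910.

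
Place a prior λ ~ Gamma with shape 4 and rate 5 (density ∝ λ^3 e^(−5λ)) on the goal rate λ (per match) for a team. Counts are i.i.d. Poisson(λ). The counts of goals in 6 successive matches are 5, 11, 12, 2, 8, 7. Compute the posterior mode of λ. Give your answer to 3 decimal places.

λ̂_MAP = 4.364

Σxᵢ = 5+11+12+2+8+7 = 45, with n = 6.
Posterior ∝ λ^3e^(−5λ) · λ^45e^(−6λ) = λ^48e^(−11λ), i.e. Gamma(shape=49, rate=11).
The mode of a Gamma(a, b) with a ≥ 1 (shape–rate) is (a−1)/b = 48/11 ≈ 4.364.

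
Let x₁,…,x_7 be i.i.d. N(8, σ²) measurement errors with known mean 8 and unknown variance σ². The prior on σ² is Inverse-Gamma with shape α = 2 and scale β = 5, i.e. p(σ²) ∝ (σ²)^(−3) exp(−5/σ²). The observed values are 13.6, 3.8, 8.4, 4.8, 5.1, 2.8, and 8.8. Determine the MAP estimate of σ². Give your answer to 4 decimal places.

Sum of squared deviations about the known mean: SS = (13.6−8)² + (3.8−8)² + (8.4−8)² + (4.8−8)² + (5.1−8)² + (2.8−8)² + (8.8−8)² = 95.49.
The Normal likelihood contributes (σ²)^(−n/2) exp(−SS/(2σ²)), so the posterior is Inverse-Gamma(α + n/2, β + SS/2) = Inverse-Gamma(5.5, 52.745).
The mode of Inverse-Gamma(a, b) is b/(a+1) = 52.745/6.5 ≈ 8.1146.

σ̂²_MAP = 8.1146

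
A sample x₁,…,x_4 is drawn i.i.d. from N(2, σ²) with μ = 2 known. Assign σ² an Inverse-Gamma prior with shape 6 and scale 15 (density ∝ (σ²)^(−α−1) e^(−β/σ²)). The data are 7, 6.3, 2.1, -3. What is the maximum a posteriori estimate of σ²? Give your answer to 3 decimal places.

Sum of squared deviations about the known mean: SS = (7−2)² + (6.3−2)² + (2.1−2)² + (-3−2)² = 68.5.
The Normal likelihood contributes (σ²)^(−n/2) exp(−SS/(2σ²)), so the posterior is Inverse-Gamma(α + n/2, β + SS/2) = Inverse-Gamma(8, 49.25).
The mode of Inverse-Gamma(a, b) is b/(a+1) = 49.25/9 ≈ 5.472.

σ̂²_MAP = 5.472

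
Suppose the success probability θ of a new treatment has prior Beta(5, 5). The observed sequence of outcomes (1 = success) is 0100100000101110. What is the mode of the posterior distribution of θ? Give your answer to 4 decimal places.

Prior: Beta(5, 5).
Data: 6 successes in 16 trials (from the sequence). The binomial likelihood contributes θ^6(1−θ)^10, so the posterior is Beta(5+6, 5+10) = Beta(11, 15).
For Beta(a, b) with a, b > 1 the mode is (a−1)/(a+b−2) = 10/24 ≈ 0.4167.

θ̂_MAP = 0.4167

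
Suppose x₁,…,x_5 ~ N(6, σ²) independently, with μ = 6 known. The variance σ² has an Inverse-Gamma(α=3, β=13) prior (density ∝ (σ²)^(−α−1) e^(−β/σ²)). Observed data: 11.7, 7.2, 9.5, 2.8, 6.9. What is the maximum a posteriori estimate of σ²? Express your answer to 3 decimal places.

σ̂²_MAP = 6.402

Sum of squared deviations about the known mean: SS = (11.7−6)² + (7.2−6)² + (9.5−6)² + (2.8−6)² + (6.9−6)² = 57.23.
The Normal likelihood contributes (σ²)^(−n/2) exp(−SS/(2σ²)), so the posterior is Inverse-Gamma(α + n/2, β + SS/2) = Inverse-Gamma(5.5, 41.615).
The mode of Inverse-Gamma(a, b) is b/(a+1) = 41.615/6.5 ≈ 6.402.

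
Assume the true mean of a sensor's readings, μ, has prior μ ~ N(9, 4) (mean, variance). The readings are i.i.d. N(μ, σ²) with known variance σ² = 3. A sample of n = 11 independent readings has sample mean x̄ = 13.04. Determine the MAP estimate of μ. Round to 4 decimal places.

μ̂_MAP = 12.7821

n = 11, x̄ = 13.04.
For a Normal prior and Normal likelihood with known variance, the posterior is Normal; its mode equals its mean, the precision-weighted average.
Prior precision 1/σ₀² = 1/4 = 0.25; data precision n/σ² = 11/3.
μ̂ = (0.25·9 + (11/3)·13.04) / (0.25 + 11/3) = (15019/300)/(47/12) = 15019/1175 ≈ 12.7821.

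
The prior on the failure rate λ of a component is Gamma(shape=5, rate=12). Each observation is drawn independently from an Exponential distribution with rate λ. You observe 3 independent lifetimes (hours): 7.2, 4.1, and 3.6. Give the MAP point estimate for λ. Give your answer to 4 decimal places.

λ̂_MAP = 0.2602

The Exponential(rate=λ) likelihood is ∝ λ^n e^(−λΣtᵢ). Here n = 3 and Σtᵢ = 7.2 + 4.1 + 3.6 = 14.9.
Posterior ∝ λ^4e^(−12λ) · λ^3e^(−14.9λ) = λ^7e^(−26.9λ), i.e. Gamma(8, 26.9).
Mode = (a−1)/b = 7/26.9 ≈ 0.2602.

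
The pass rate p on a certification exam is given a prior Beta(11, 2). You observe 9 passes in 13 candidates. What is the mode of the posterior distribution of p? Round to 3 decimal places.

Prior: Beta(11, 2).
Data: 9 successes in 13 trials. The binomial likelihood contributes p^9(1−p)^4, so the posterior is Beta(11+9, 2+4) = Beta(20, 6).
For Beta(a, b) with a, b > 1 the mode is (a−1)/(a+b−2) = 19/24 ≈ 0.792.

p̂_MAP = 0.792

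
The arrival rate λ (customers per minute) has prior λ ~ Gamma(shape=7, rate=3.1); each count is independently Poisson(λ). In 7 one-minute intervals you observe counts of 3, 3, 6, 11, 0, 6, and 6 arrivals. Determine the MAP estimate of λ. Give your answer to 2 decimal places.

Σxᵢ = 3+3+6+11+0+6+6 = 35, with n = 7.
Posterior ∝ λ^6e^(−3.1λ) · λ^35e^(−7λ) = λ^41e^(−10.1λ), i.e. Gamma(shape=42, rate=10.1).
The mode of a Gamma(a, b) with a ≥ 1 (shape–rate) is (a−1)/b = 41/10.1 ≈ 4.06.

λ̂_MAP = 4.06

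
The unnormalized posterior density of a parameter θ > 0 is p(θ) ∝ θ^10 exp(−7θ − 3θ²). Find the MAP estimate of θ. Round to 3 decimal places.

ℓ'(θ) = 10/θ − 7 − 6θ. Setting this to zero and multiplying by θ: 6θ² + 7θ − 10 = 0.
θ = (−7 + √(7² + 4·6·10)) / (2·6) = (−7 + √289) / 12 = (−7 + 17)/12 = 5/6.
ℓ''(θ) = −10/θ² − 6 < 0, confirming a maximum.

θ̂_MAP = 0.833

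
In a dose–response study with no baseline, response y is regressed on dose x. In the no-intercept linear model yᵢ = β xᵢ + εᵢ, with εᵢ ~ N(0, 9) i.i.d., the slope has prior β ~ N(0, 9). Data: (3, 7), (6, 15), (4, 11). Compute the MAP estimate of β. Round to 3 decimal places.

log p(β | y) = −Σ(yᵢ − βxᵢ)²/(2·9) − β²/(2·9) + const.
Setting the derivative to zero: Σxᵢ(yᵢ − βxᵢ)/9 − β/9 = 0, so β = Σxᵢyᵢ / (Σxᵢ² + σ²/τ²).
Σxᵢyᵢ = 3·7 + 6·15 + 4·11 = 155; Σxᵢ² = 61; σ²/τ² = 1.
β̂_MAP = 155 / (61 + 1) = 155/62 ≈ 2.500.

β̂_MAP = 2.500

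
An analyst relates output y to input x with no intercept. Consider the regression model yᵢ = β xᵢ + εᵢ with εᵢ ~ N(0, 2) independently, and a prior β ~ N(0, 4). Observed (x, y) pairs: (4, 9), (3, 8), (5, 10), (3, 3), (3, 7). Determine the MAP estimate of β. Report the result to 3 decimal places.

β̂_MAP = 2.044

log p(β | y) = −Σ(yᵢ − βxᵢ)²/(2·2) − β²/(2·4) + const.
Setting the derivative to zero: Σxᵢ(yᵢ − βxᵢ)/2 − β/4 = 0, so β = Σxᵢyᵢ / (Σxᵢ² + σ²/τ²).
Σxᵢyᵢ = 4·9 + 3·8 + 5·10 + 3·3 + 3·7 = 140; Σxᵢ² = 68; σ²/τ² = 0.5.
β̂_MAP = 140 / (68 + 0.5) = 140/68.5 ≈ 2.044.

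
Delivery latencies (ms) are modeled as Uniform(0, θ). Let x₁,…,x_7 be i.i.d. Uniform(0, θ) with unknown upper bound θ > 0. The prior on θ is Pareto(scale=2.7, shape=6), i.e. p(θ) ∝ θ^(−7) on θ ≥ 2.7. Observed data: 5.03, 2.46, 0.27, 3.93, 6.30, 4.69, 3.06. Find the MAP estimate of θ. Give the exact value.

θ̂_MAP = 6.30

The Uniform(0, θ) likelihood is θ^(−n) for θ ≥ max(xᵢ), zero otherwise. Here max(xᵢ) = 6.30.
Posterior ∝ θ^(−7) · θ^(−7) = θ^(−14) on θ ≥ max(2.7, 6.30) = 6.30.
This density is strictly decreasing in θ, so the posterior mode lies at the lower boundary of the support.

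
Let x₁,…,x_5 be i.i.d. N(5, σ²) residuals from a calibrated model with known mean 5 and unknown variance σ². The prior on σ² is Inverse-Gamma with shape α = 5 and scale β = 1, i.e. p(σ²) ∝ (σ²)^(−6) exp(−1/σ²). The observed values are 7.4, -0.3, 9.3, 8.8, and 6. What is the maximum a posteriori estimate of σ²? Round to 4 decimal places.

σ̂²_MAP = 4.1047

Sum of squared deviations about the known mean: SS = (7.4−5)² + (-0.3−5)² + (9.3−5)² + (8.8−5)² + (6−5)² = 67.78.
The Normal likelihood contributes (σ²)^(−n/2) exp(−SS/(2σ²)), so the posterior is Inverse-Gamma(α + n/2, β + SS/2) = Inverse-Gamma(7.5, 34.89).
The mode of Inverse-Gamma(a, b) is b/(a+1) = 34.89/8.5 ≈ 4.1047.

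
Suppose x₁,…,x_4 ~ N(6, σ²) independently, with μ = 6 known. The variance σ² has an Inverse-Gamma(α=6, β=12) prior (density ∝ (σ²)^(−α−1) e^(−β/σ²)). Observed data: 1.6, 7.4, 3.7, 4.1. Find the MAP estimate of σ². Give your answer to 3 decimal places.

σ̂²_MAP = 3.012

Sum of squared deviations about the known mean: SS = (1.6−6)² + (7.4−6)² + (3.7−6)² + (4.1−6)² = 30.22.
The Normal likelihood contributes (σ²)^(−n/2) exp(−SS/(2σ²)), so the posterior is Inverse-Gamma(α + n/2, β + SS/2) = Inverse-Gamma(8, 27.11).
The mode of Inverse-Gamma(a, b) is b/(a+1) = 27.11/9 ≈ 3.012.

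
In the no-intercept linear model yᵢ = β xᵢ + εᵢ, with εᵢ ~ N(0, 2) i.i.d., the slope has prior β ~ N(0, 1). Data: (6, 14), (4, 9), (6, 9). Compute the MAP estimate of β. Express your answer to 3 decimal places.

β̂_MAP = 1.933

log p(β | y) = −Σ(yᵢ − βxᵢ)²/(2·2) − β²/(2·1) + const.
Setting the derivative to zero: Σxᵢ(yᵢ − βxᵢ)/2 − β/1 = 0, so β = Σxᵢyᵢ / (Σxᵢ² + σ²/τ²).
Σxᵢyᵢ = 6·14 + 4·9 + 6·9 = 174; Σxᵢ² = 88; σ²/τ² = 2.
β̂_MAP = 174 / (88 + 2) = 174/90 ≈ 1.933.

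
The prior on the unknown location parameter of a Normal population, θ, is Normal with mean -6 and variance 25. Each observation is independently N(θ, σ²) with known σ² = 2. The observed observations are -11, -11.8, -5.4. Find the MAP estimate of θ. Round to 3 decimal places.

n = 3; x̄ = ((-11) + (-11.8) + (-5.4))/3 = -28.2/3 = -9.4.
For a Normal prior and Normal likelihood with known variance, the posterior is Normal; its mode equals its mean, the precision-weighted average.
Prior precision 1/σ₀² = 1/25 = 0.04; data precision n/σ² = 3/2 = 1.5.
θ̂ = (0.04·(-6) + 1.5·(-9.4)) / (0.04 + 1.5) = (-14.34)/1.54 = -717/77 ≈ -9.312.

θ̂_MAP = -9.312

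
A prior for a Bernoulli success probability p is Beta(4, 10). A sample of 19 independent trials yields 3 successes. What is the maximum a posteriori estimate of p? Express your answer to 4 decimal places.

p̂_MAP = 0.1935

Prior: Beta(4, 10).
Data: 3 successes in 19 trials. The binomial likelihood contributes p^3(1−p)^16, so the posterior is Beta(4+3, 10+16) = Beta(7, 26).
For Beta(a, b) with a, b > 1 the mode is (a−1)/(a+b−2) = 6/31 ≈ 0.1935.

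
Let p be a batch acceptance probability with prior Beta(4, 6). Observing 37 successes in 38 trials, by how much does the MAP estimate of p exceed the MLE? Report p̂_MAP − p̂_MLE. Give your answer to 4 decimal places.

Posterior is Beta(41, 7); MAP = (41−1)/(48−2) = 40/46 ≈ 0.86957.
MLE ignores the prior: p̂_MLE = k/n = 37/38 ≈ 0.97368.
Difference = 40/46 − 37/38 = -91/874 ≈ -0.1041.

MAP − MLE = -0.1041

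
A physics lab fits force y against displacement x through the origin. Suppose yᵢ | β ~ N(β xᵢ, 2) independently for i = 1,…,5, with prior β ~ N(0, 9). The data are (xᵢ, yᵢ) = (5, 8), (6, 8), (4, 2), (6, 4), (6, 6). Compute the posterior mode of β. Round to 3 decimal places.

β̂_MAP = 1.045

log p(β | y) = −Σ(yᵢ − βxᵢ)²/(2·2) − β²/(2·9) + const.
Setting the derivative to zero: Σxᵢ(yᵢ − βxᵢ)/2 − β/9 = 0, so β = Σxᵢyᵢ / (Σxᵢ² + σ²/τ²).
Σxᵢyᵢ = 5·8 + 6·8 + 4·2 + 6·4 + 6·6 = 156; Σxᵢ² = 149; σ²/τ² = 2/9.
β̂_MAP = 156 / (149 + 2/9) = 156/(1343/9) = 1404/1343 ≈ 1.045.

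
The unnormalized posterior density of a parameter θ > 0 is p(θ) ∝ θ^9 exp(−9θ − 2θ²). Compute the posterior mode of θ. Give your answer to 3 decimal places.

ℓ'(θ) = 9/θ − 9 − 4θ. Setting this to zero and multiplying by θ: 4θ² + 9θ − 9 = 0.
θ = (−9 + √(9² + 4·4·9)) / (2·4) = (−9 + √225) / 8 = (−9 + 15)/8 = 3/4.
ℓ''(θ) = −9/θ² − 4 < 0, confirming a maximum.

θ̂_MAP = 0.750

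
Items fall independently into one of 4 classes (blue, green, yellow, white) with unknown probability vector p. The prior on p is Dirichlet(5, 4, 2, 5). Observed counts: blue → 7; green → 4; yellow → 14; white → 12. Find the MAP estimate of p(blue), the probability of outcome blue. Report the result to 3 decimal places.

MAP estimate of p(blue) = 0.224

The posterior is Dirichlet(αᵢ + nᵢ) = Dirichlet(12, 8, 16, 17).
For a Dirichlet(a₁,…,a_K) with all aᵢ > 1, the mode has j-th component (aⱼ − 1)/(Σaᵢ − K).
Here Σaᵢ = 53 and K = 4, so p(blue) = (12 − 1)/(53 − 4) = 11/49 ≈ 0.224.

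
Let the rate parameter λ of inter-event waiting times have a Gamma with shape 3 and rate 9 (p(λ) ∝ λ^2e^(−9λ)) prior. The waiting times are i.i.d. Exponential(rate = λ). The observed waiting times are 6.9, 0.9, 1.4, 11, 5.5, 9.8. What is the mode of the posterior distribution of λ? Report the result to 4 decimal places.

λ̂_MAP = 0.1798

The Exponential(rate=λ) likelihood is ∝ λ^n e^(−λΣtᵢ). Here n = 6 and Σtᵢ = 6.9 + 0.9 + 1.4 + 11 + 5.5 + 9.8 = 35.5.
Posterior ∝ λ^2e^(−9λ) · λ^6e^(−35.5λ) = λ^8e^(−44.5λ), i.e. Gamma(9, 44.5).
Mode = (a−1)/b = 8/44.5 ≈ 0.1798.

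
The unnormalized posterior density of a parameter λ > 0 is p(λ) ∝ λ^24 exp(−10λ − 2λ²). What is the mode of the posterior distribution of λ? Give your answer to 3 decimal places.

ℓ'(λ) = 24/λ − 10 − 4λ. Setting this to zero and multiplying by λ: 4λ² + 10λ − 24 = 0.
λ = (−10 + √(10² + 4·4·24)) / (2·4) = (−10 + √484) / 8 = (−10 + 22)/8 = 3/2.
ℓ''(λ) = −24/λ² − 4 < 0, confirming a maximum.

λ̂_MAP = 1.500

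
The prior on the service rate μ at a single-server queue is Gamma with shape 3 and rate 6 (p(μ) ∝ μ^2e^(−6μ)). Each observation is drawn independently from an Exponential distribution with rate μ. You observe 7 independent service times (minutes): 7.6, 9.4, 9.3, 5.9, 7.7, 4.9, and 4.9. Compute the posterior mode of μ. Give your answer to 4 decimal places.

The Exponential(rate=μ) likelihood is ∝ μ^n e^(−μΣtᵢ). Here n = 7 and Σtᵢ = 7.6 + 9.4 + 9.3 + 5.9 + 7.7 + 4.9 + 4.9 = 49.7.
Posterior ∝ μ^2e^(−6μ) · μ^7e^(−49.7μ) = μ^9e^(−55.7μ), i.e. Gamma(10, 55.7).
Mode = (a−1)/b = 9/55.7 ≈ 0.1616.

μ̂_MAP = 0.1616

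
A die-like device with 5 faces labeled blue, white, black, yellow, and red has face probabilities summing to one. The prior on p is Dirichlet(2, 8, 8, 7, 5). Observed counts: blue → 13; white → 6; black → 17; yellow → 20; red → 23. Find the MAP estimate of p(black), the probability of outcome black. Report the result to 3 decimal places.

The posterior is Dirichlet(αᵢ + nᵢ) = Dirichlet(15, 14, 25, 27, 28).
For a Dirichlet(a₁,…,a_K) with all aᵢ > 1, the mode has j-th component (aⱼ − 1)/(Σaᵢ − K).
Here Σaᵢ = 109 and K = 5, so p(black) = (25 − 1)/(109 − 5) = 24/104 ≈ 0.231.

MAP estimate of p(black) = 0.231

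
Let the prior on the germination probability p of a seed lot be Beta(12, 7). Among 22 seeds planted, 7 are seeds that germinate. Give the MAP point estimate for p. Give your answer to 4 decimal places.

Prior: Beta(12, 7).
Data: 7 successes in 22 trials. The binomial likelihood contributes p^7(1−p)^15, so the posterior is Beta(12+7, 7+15) = Beta(19, 22).
For Beta(a, b) with a, b > 1 the mode is (a−1)/(a+b−2) = 18/39 ≈ 0.4615.

p̂_MAP = 0.4615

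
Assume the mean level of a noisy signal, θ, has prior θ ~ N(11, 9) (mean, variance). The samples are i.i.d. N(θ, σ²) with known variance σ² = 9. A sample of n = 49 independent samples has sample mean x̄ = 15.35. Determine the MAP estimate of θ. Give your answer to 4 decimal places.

n = 49, x̄ = 15.35.
For a Normal prior and Normal likelihood with known variance, the posterior is Normal; its mode equals its mean, the precision-weighted average.
Prior precision 1/σ₀² = 1/9; data precision n/σ² = 49/9.
θ̂ = ((1/9)·11 + (49/9)·15.35) / (1/9 + 49/9) = (15263/180)/(50/9) = 15.2630.

θ̂_MAP = 15.2630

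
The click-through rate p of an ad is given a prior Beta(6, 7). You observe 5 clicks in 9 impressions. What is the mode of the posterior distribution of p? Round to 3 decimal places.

p̂_MAP = 0.500

Prior: Beta(6, 7).
Data: 5 successes in 9 trials. The binomial likelihood contributes p^5(1−p)^4, so the posterior is Beta(6+5, 7+4) = Beta(11, 11).
For Beta(a, b) with a, b > 1 the mode is (a−1)/(a+b−2) = 10/20 ≈ 0.500.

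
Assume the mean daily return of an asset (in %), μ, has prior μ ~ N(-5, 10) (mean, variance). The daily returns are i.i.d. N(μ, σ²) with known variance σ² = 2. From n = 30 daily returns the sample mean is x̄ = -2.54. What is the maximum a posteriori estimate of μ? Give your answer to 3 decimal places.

μ̂_MAP = -2.556

n = 30, x̄ = -2.54.
For a Normal prior and Normal likelihood with known variance, the posterior is Normal; its mode equals its mean, the precision-weighted average.
Prior precision 1/σ₀² = 1/10 = 0.1; data precision n/σ² = 30/2 = 15.
μ̂ = (0.1·(-5) + 15·(-2.54)) / (0.1 + 15) = (-38.6)/15.1 = -386/151 ≈ -2.556.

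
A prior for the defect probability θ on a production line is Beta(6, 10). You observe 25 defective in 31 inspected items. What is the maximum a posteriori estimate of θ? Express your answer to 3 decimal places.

θ̂_MAP = 0.667

Prior: Beta(6, 10).
Data: 25 successes in 31 trials. The binomial likelihood contributes θ^25(1−θ)^6, so the posterior is Beta(6+25, 10+6) = Beta(31, 16).
For Beta(a, b) with a, b > 1 the mode is (a−1)/(a+b−2) = 30/45 ≈ 0.667.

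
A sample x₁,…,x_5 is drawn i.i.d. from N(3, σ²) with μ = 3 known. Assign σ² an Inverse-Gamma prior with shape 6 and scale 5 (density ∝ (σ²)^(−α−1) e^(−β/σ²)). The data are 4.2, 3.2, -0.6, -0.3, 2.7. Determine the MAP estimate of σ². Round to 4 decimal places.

σ̂²_MAP = 1.8642

Sum of squared deviations about the known mean: SS = (4.2−3)² + (3.2−3)² + (-0.6−3)² + (-0.3−3)² + (2.7−3)² = 25.42.
The Normal likelihood contributes (σ²)^(−n/2) exp(−SS/(2σ²)), so the posterior is Inverse-Gamma(α + n/2, β + SS/2) = Inverse-Gamma(8.5, 17.71).
The mode of Inverse-Gamma(a, b) is b/(a+1) = 17.71/9.5 ≈ 1.8642.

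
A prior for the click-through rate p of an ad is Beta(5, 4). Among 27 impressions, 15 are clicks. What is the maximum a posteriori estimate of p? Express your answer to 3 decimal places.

Prior: Beta(5, 4).
Data: 15 successes in 27 trials. The binomial likelihood contributes p^15(1−p)^12, so the posterior is Beta(5+15, 4+12) = Beta(20, 16).
For Beta(a, b) with a, b > 1 the mode is (a−1)/(a+b−2) = 19/34 ≈ 0.559.

p̂_MAP = 0.559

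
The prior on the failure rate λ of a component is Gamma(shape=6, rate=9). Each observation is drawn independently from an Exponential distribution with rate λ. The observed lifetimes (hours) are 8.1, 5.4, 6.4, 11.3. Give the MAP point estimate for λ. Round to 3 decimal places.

The Exponential(rate=λ) likelihood is ∝ λ^n e^(−λΣtᵢ). Here n = 4 and Σtᵢ = 8.1 + 5.4 + 6.4 + 11.3 = 31.2.
Posterior ∝ λ^5e^(−9λ) · λ^4e^(−31.2λ) = λ^9e^(−40.2λ), i.e. Gamma(10, 40.2).
Mode = (a−1)/b = 9/40.2 ≈ 0.224.

λ̂_MAP = 0.224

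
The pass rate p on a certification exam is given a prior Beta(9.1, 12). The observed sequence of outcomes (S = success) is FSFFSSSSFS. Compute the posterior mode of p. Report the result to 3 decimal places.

Prior: Beta(9.1, 12).
Data: 6 successes in 10 trials (from the sequence). The binomial likelihood contributes p^6(1−p)^4, so the posterior is Beta(9.1+6, 12+4) = Beta(15.1, 16).
For Beta(a, b) with a, b > 1 the mode is (a−1)/(a+b−2) = 14.1/29.1 ≈ 0.485.

p̂_MAP = 0.485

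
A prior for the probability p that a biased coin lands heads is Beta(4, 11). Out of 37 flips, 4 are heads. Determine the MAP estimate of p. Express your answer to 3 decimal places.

p̂_MAP = 0.140

Prior: Beta(4, 11).
Data: 4 successes in 37 trials. The binomial likelihood contributes p^4(1−p)^33, so the posterior is Beta(4+4, 11+33) = Beta(8, 44).
For Beta(a, b) with a, b > 1 the mode is (a−1)/(a+b−2) = 7/50 ≈ 0.140.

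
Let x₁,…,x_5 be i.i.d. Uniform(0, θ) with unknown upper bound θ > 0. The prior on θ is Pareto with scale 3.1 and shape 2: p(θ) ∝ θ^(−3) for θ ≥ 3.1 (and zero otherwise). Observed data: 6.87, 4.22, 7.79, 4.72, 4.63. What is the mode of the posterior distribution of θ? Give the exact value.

θ̂_MAP = 7.79

The Uniform(0, θ) likelihood is θ^(−n) for θ ≥ max(xᵢ), zero otherwise. Here max(xᵢ) = 7.79.
Posterior ∝ θ^(−3) · θ^(−5) = θ^(−8) on θ ≥ max(3.1, 7.79) = 7.79.
This density is strictly decreasing in θ, so the posterior mode lies at the lower boundary of the support.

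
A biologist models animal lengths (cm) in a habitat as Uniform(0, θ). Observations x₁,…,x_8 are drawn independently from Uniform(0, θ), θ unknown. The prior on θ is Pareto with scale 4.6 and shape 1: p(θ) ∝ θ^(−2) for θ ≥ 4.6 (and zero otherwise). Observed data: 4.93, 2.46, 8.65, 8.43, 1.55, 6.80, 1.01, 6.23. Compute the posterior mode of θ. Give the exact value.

The Uniform(0, θ) likelihood is θ^(−n) for θ ≥ max(xᵢ), zero otherwise. Here max(xᵢ) = 8.65.
Posterior ∝ θ^(−2) · θ^(−8) = θ^(−10) on θ ≥ max(4.6, 8.65) = 8.65.
This density is strictly decreasing in θ, so the posterior mode lies at the lower boundary of the support.

θ̂_MAP = 8.65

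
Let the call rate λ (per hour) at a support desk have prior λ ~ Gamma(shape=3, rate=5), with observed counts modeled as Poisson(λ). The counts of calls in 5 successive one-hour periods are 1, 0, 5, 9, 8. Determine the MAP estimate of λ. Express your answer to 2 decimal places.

λ̂_MAP = 2.50

Σxᵢ = 1+0+5+9+8 = 23, with n = 5.
Posterior ∝ λ^2e^(−5λ) · λ^23e^(−5λ) = λ^25e^(−10λ), i.e. Gamma(shape=26, rate=10).
The mode of a Gamma(a, b) with a ≥ 1 (shape–rate) is (a−1)/b = 25/10 ≈ 2.50.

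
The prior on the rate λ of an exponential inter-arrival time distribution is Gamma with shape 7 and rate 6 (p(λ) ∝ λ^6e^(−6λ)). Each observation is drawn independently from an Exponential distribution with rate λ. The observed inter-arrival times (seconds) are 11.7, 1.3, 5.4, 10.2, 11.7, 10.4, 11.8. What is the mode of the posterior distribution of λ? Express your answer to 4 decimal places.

The Exponential(rate=λ) likelihood is ∝ λ^n e^(−λΣtᵢ). Here n = 7 and Σtᵢ = 11.7 + 1.3 + 5.4 + 10.2 + 11.7 + 10.4 + 11.8 = 62.5.
Posterior ∝ λ^6e^(−6λ) · λ^7e^(−62.5λ) = λ^13e^(−68.5λ), i.e. Gamma(14, 68.5).
Mode = (a−1)/b = 13/68.5 ≈ 0.1898.

λ̂_MAP = 0.1898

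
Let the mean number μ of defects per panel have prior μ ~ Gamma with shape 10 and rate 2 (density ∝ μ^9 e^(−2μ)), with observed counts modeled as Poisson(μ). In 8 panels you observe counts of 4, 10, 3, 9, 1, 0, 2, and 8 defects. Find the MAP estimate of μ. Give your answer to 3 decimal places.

μ̂_MAP = 4.600

Σxᵢ = 4+10+3+9+1+0+2+8 = 37, with n = 8.
Posterior ∝ μ^9e^(−2μ) · μ^37e^(−8μ) = μ^46e^(−10μ), i.e. Gamma(shape=47, rate=10).
The mode of a Gamma(a, b) with a ≥ 1 (shape–rate) is (a−1)/b = 46/10 ≈ 4.600.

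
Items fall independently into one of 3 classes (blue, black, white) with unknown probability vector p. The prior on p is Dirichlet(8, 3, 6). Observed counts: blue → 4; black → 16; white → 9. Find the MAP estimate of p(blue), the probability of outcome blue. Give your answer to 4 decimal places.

The posterior is Dirichlet(αᵢ + nᵢ) = Dirichlet(12, 19, 15).
For a Dirichlet(a₁,…,a_K) with all aᵢ > 1, the mode has j-th component (aⱼ − 1)/(Σaᵢ − K).
Here Σaᵢ = 46 and K = 3, so p(blue) = (12 − 1)/(46 − 3) = 11/43 ≈ 0.2558.

MAP estimate of p(blue) = 0.2558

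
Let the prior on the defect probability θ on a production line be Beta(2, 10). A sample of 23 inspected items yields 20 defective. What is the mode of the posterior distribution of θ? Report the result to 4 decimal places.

θ̂_MAP = 0.6364

Prior: Beta(2, 10).
Data: 20 successes in 23 trials. The binomial likelihood contributes θ^20(1−θ)^3, so the posterior is Beta(2+20, 10+3) = Beta(22, 13).
For Beta(a, b) with a, b > 1 the mode is (a−1)/(a+b−2) = 21/33 ≈ 0.6364.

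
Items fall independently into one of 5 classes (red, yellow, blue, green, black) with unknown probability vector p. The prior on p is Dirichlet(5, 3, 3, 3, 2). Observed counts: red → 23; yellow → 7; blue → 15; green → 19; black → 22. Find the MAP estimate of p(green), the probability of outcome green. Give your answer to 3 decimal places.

MAP estimate of p(green) = 0.216

The posterior is Dirichlet(αᵢ + nᵢ) = Dirichlet(28, 10, 18, 22, 24).
For a Dirichlet(a₁,…,a_K) with all aᵢ > 1, the mode has j-th component (aⱼ − 1)/(Σaᵢ − K).
Here Σaᵢ = 102 and K = 5, so p(green) = (22 − 1)/(102 − 5) = 21/97 ≈ 0.216.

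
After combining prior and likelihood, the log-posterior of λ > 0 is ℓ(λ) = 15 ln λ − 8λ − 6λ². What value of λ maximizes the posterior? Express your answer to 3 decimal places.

ℓ'(λ) = 15/λ − 8 − 12λ. Setting this to zero and multiplying by λ: 12λ² + 8λ − 15 = 0.
λ = (−8 + √(8² + 4·12·15)) / (2·12) = (−8 + √784) / 24 = (−8 + 28)/24 = 5/6.
ℓ''(λ) = −15/λ² − 12 < 0, confirming a maximum.

λ̂_MAP = 0.833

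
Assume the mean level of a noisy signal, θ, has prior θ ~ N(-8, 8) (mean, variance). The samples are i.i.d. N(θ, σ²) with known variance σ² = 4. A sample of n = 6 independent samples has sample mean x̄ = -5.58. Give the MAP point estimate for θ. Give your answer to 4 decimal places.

θ̂_MAP = -5.7662

n = 6, x̄ = -5.58.
For a Normal prior and Normal likelihood with known variance, the posterior is Normal; its mode equals its mean, the precision-weighted average.
Prior precision 1/σ₀² = 1/8 = 0.125; data precision n/σ² = 6/4 = 1.5.
θ̂ = (0.125·(-8) + 1.5·(-5.58)) / (0.125 + 1.5) = (-9.37)/1.625 = -1874/325 ≈ -5.7662.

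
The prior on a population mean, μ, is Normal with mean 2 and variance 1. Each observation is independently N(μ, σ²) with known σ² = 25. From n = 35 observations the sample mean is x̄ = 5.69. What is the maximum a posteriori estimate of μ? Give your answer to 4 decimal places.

μ̂_MAP = 4.1525

n = 35, x̄ = 5.69.
For a Normal prior and Normal likelihood with known variance, the posterior is Normal; its mode equals its mean, the precision-weighted average.
Prior precision 1/σ₀² = 1/1 = 1; data precision n/σ² = 35/25 = 1.4.
μ̂ = (1·2 + 1.4·5.69) / (1 + 1.4) = 9.966/2.4 = 4.1525.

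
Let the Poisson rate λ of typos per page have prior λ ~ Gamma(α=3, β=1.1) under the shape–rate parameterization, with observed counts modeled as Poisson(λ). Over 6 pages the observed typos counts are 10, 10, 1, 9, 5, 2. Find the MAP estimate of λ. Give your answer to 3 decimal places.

λ̂_MAP = 5.493

Σxᵢ = 10+10+1+9+5+2 = 37, with n = 6.
Posterior ∝ λ^2e^(−1.1λ) · λ^37e^(−6λ) = λ^39e^(−7.1λ), i.e. Gamma(shape=40, rate=7.1).
The mode of a Gamma(a, b) with a ≥ 1 (shape–rate) is (a−1)/b = 39/7.1 ≈ 5.493.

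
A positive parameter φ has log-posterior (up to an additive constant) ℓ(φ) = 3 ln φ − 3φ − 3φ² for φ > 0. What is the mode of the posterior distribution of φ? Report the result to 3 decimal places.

ℓ'(φ) = 3/φ − 3 − 6φ. Setting this to zero and multiplying by φ: 6φ² + 3φ − 3 = 0.
φ = (−3 + √(3² + 4·6·3)) / (2·6) = (−3 + √81) / 12 = (−3 + 9)/12 = 1/2.
ℓ''(φ) = −3/φ² − 6 < 0, confirming a maximum.

φ̂_MAP = 0.500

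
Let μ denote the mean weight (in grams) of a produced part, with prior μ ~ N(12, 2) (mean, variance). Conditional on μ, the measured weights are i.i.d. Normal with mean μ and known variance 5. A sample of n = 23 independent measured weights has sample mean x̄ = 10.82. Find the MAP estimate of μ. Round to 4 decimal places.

n = 23, x̄ = 10.82.
For a Normal prior and Normal likelihood with known variance, the posterior is Normal; its mode equals its mean, the precision-weighted average.
Prior precision 1/σ₀² = 1/2 = 0.5; data precision n/σ² = 23/5 = 4.6.
μ̂ = (0.5·12 + 4.6·10.82) / (0.5 + 4.6) = 55.772/5.1 = 13943/1275 ≈ 10.9357.

μ̂_MAP = 10.9357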